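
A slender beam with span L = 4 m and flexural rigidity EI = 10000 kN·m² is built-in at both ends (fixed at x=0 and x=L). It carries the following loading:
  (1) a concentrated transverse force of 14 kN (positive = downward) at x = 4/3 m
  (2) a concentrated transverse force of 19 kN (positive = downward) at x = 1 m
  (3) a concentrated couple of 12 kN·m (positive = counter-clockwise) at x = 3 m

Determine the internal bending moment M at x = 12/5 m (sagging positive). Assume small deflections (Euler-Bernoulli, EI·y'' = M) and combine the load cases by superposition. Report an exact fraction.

M(12/5) = 3109/432 kN·m

Load 1 — point force P=14 kN at a=4/3 m (b=L-a=8/3):
  M_1 = Pa²(a+3b)(L-x)/L³ - Pa²b/L²  [x>a] = 14·(4/3)²·((4/3)+3·(8/3))·(4-(12/5))/4³ - 14·(4/3)²·(8/3)/4² = 224/135 kN·m
Load 2 — point force P=19 kN at a=1 m (b=L-a=3):
  M_2 = Pa²(a+3b)(L-x)/L³ - Pa²b/L²  [x>a] = 19·1²·(1+3·3)·(4-(12/5))/4³ - 19·1²·3/4² = 19/16 kN·m
Load 3 — applied couple M₀=12 kN·m at a=3 m (b=L-a=1):
  M_3 = R_Ax - M_A  [x≤a] with R_A=27/8, M_A=15/4 = (27/8)·(12/5) - (15/4) = 87/20 kN·m
Superposition: M = Σ M_i = 3109/432 kN·m ≈ 7.196759 kN·m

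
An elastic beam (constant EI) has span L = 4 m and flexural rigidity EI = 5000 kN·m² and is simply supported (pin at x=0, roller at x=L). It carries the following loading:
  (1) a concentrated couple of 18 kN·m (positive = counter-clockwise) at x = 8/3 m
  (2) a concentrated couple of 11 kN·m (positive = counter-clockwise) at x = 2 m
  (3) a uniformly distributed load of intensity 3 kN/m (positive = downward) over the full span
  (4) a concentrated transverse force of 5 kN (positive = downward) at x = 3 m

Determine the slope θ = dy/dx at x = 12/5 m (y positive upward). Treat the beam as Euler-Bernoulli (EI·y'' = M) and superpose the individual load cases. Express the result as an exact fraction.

Load 1 — applied couple M₀=18 kN·m at a=8/3 m (b=L-a=4/3):
  θ_1 = (M₀x²/(2L)+C₁)/EI  [x≤a] with C₁=M₀(3b²-L²)/(6L)=-8 = (18·(12/5)²/(2·4)+(-8))/5000 = 31/31250 rad
Load 2 — applied couple M₀=11 kN·m at a=2 m (b=L-a=2):
  θ_2 = (M₀x²/(2L)-M₀(x-a)+C₁)/EI  [x>a] with C₁=M₀(3b²-L²)/(6L)=-11/6 = (11·(12/5)²/(2·4)-11·((12/5)-2)+(-11/6))/5000 = 253/750000 rad
Load 3 — uniform load w=3 kN/m over full span:
  θ_3 = -w(L³-6Lx²+4x³)/(24EI) = -3·(4³-6·4·(12/5)²+4·(12/5)³)/(24·5000) = 37/78125 rad
Load 4 — point force P=5 kN at a=3 m (b=L-a=1):
  θ_4 = -Pb(L²-b²-3x²)/(6LEI)  [x≤a] = -5·1·(4²-1²-3·(12/5)²)/(6·4·5000) = 19/200000 rad
Superposition: θ = Σ θ_i = 28469/15000000 rad ≈ 0.001898 rad

θ(12/5) = 28469/15000000 rad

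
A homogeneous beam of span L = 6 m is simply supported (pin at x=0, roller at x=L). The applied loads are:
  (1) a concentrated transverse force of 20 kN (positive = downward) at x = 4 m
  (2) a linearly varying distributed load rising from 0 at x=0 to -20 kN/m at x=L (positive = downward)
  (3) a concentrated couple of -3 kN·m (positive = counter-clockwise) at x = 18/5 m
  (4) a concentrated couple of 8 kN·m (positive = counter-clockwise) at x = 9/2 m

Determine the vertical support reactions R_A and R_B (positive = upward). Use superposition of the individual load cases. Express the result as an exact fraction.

R_A = -25/2 kN, R_B = -55/2 kN

Load 1 — point force P=20 kN at a=4 m (b=L-a=2):
  R_A = Pb/L = 20·2/6 = 20/3 kN
  R_B = Pa/L = 20·4/6 = 40/3 kN
Load 2 — triangular load w₀=-20 kN/m (0→w₀ over full span):
  R_A = w₀L/6 = (-20)·6/6 = -20 kN
  R_B = w₀L/3 = (-20)·6/3 = -40 kN
Load 3 — applied couple M₀=-3 kN·m at a=18/5 m (b=L-a=12/5):
  R_A = M₀/L = (-3)/6 = -1/2 kN
  R_B = -M₀/L = -(-3)/6 = 1/2 kN
Load 4 — applied couple M₀=8 kN·m at a=9/2 m (b=L-a=3/2):
  R_A = M₀/L = 8/6 = 4/3 kN
  R_B = -M₀/L = -8/6 = -4/3 kN
Superposition: R_A = -25/2 kN, R_B = -55/2 kN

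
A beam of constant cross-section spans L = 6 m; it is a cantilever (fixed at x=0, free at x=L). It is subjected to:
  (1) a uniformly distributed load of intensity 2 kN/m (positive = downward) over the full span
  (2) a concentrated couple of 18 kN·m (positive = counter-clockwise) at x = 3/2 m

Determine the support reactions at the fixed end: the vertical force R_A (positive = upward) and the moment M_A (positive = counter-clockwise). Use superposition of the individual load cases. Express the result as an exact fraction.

Load 1 — uniform load w=2 kN/m over full span:
  R_A = wL = 2·6 = 12 kN
  M_A = wL²/2 = 2·6²/2 = 36 kN·m
Load 2 — applied couple M₀=18 kN·m at a=3/2 m (b=L-a=9/2):
  R_A = 0 kN
  M_A = -M₀ = -18 kN·m
Superposition: R_A = 12 kN, M_A = 18 kN·m

R_A = 12 kN, M_A = 18 kN·m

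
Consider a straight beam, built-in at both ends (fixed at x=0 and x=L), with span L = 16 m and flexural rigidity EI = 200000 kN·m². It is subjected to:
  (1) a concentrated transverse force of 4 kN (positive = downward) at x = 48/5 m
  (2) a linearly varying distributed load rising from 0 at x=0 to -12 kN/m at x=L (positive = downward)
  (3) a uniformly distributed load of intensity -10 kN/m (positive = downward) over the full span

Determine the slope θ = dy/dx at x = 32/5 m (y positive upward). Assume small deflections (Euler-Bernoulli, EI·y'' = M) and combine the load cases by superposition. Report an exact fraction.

θ(32/5) = 13248/9765625 rad

Load 1 — point force P=4 kN at a=48/5 m (b=L-a=32/5):
  θ_1 = -Pb²x(2aL-(3a+b)x)/(2L³EI)  [x≤a] = -4·(32/5)²·(32/5)·(2·(48/5)·16-(3·(48/5)+(32/5))·(32/5))/(2·16³·200000) = -512/9765625 rad
Load 2 — triangular load w₀=-12 kN/m (0→w₀ over full span):
  θ_2 = -w₀(2x(L-x)(L-2x)(x+2L)+x²(L-x)²)/(120LEI) = -(-12)·(2·(32/5)·(16-(32/5))·(16-2·(32/5))·((32/5)+2·16)+(32/5)²·(16-(32/5))²)/(120·16·200000) = 1152/1953125 rad
Load 3 — uniform load w=-10 kN/m over full span:
  θ_3 = -wx(L-x)(L-2x)/(12EI) = -(-10)·(32/5)·(16-(32/5))·(16-2·(32/5))/(12·200000) = 64/78125 rad
Superposition: θ = Σ θ_i = 13248/9765625 rad ≈ 0.001357 rad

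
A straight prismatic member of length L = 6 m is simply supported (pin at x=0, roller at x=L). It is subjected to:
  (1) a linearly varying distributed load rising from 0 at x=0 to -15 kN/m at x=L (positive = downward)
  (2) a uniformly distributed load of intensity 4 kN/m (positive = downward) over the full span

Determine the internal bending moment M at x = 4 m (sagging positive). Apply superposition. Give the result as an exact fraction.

Load 1 — triangular load w₀=-15 kN/m (0→w₀ over full span):
  M_1 = w₀Lx/6 - w₀x³/(6L) = (-15)·6·4/6 - (-15)·4³/(6·6) = -100/3 kN·m
Load 2 — uniform load w=4 kN/m over full span:
  M_2 = wx(L-x)/2 = 4·4·(6-4)/2 = 16 kN·m
Superposition: M = Σ M_i = -52/3 kN·m ≈ -17.333333 kN·m

M(4) = -52/3 kN·m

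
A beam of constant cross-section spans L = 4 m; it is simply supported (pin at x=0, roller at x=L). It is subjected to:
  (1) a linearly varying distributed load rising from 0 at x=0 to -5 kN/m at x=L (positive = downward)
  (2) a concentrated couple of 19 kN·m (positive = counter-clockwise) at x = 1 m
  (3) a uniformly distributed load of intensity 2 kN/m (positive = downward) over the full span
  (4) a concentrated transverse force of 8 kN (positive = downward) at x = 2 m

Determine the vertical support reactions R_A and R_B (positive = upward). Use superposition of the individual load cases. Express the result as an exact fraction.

R_A = 113/12 kN, R_B = -41/12 kN

Load 1 — triangular load w₀=-5 kN/m (0→w₀ over full span):
  R_A = w₀L/6 = (-5)·4/6 = -10/3 kN
  R_B = w₀L/3 = (-5)·4/3 = -20/3 kN
Load 2 — applied couple M₀=19 kN·m at a=1 m (b=L-a=3):
  R_A = M₀/L = 19/4 kN
  R_B = -M₀/L = -19/4 kN
Load 3 — uniform load w=2 kN/m over full span:
  R_A = wL/2 = 2·4/2 = 4 kN
  R_B = wL/2 = 2·4/2 = 4 kN
Load 4 — point force P=8 kN at a=2 m (b=L-a=2):
  R_A = Pb/L = 8·2/4 = 4 kN
  R_B = Pa/L = 8·2/4 = 4 kN
Superposition: R_A = 113/12 kN, R_B = -41/12 kN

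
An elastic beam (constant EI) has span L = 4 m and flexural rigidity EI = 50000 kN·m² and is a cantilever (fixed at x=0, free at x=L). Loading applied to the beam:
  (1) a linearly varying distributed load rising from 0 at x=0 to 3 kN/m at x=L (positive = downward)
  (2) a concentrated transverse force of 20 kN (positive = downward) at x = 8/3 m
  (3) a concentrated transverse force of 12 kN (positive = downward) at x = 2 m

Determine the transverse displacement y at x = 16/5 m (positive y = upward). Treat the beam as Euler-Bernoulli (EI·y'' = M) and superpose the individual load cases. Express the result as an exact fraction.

Load 1 — triangular load w₀=3 kN/m (0→w₀ over full span):
  y_1 = (w₀Lx³/12-w₀L²x²/6-w₀x⁵/(120L))/EI = (3·4·(16/5)³/12-3·4²·(16/5)²/6-3·(16/5)⁵/(120·4))/50000 = -50048/48828125 m
Load 2 — point force P=20 kN at a=8/3 m (b=L-a=4/3):
  y_2 = -Pa²(3x-a)/(6EI)  [x>a] = -20·(8/3)²·(3·(16/5)-(8/3))/(6·50000) = -832/253125 m
Load 3 — point force P=12 kN at a=2 m (b=L-a=2):
  y_3 = -Pa²(3x-a)/(6EI)  [x>a] = -12·2²·(3·(16/5)-2)/(6·50000) = -19/15625 m
Superposition: y = Σ y_i = -21863263/3955078125 m ≈ -0.005528 m

y(16/5) = -21863263/3955078125 m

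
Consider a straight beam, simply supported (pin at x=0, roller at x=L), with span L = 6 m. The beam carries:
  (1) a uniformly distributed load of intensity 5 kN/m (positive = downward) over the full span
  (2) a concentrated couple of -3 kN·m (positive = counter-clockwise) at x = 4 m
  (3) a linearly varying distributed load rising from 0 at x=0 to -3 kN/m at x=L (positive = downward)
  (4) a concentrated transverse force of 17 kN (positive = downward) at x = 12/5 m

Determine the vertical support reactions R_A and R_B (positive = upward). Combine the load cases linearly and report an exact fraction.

Load 1 — uniform load w=5 kN/m over full span:
  R_A = wL/2 = 5·6/2 = 15 kN
  R_B = wL/2 = 5·6/2 = 15 kN
Load 2 — applied couple M₀=-3 kN·m at a=4 m (b=L-a=2):
  R_A = M₀/L = (-3)/6 = -1/2 kN
  R_B = -M₀/L = -(-3)/6 = 1/2 kN
Load 3 — triangular load w₀=-3 kN/m (0→w₀ over full span):
  R_A = w₀L/6 = (-3)·6/6 = -3 kN
  R_B = w₀L/3 = (-3)·6/3 = -6 kN
Load 4 — point force P=17 kN at a=12/5 m (b=L-a=18/5):
  R_A = Pb/L = 17·(18/5)/6 = 51/5 kN
  R_B = Pa/L = 17·(12/5)/6 = 34/5 kN
Superposition: R_A = 217/10 kN, R_B = 163/10 kN

R_A = 217/10 kN, R_B = 163/10 kN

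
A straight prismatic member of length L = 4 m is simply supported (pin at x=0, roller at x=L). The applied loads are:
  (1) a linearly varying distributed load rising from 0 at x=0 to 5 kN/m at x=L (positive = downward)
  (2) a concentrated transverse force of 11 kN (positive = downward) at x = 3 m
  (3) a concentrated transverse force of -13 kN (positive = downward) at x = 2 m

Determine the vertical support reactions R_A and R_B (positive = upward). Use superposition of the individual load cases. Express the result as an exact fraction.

Load 1 — triangular load w₀=5 kN/m (0→w₀ over full span):
  R_A = w₀L/6 = 5·4/6 = 10/3 kN
  R_B = w₀L/3 = 5·4/3 = 20/3 kN
Load 2 — point force P=11 kN at a=3 m (b=L-a=1):
  R_A = Pb/L = 11·1/4 = 11/4 kN
  R_B = Pa/L = 11·3/4 = 33/4 kN
Load 3 — point force P=-13 kN at a=2 m (b=L-a=2):
  R_A = Pb/L = (-13)·2/4 = -13/2 kN
  R_B = Pa/L = (-13)·2/4 = -13/2 kN
Superposition: R_A = -5/12 kN, R_B = 101/12 kN

R_A = -5/12 kN, R_B = 101/12 kN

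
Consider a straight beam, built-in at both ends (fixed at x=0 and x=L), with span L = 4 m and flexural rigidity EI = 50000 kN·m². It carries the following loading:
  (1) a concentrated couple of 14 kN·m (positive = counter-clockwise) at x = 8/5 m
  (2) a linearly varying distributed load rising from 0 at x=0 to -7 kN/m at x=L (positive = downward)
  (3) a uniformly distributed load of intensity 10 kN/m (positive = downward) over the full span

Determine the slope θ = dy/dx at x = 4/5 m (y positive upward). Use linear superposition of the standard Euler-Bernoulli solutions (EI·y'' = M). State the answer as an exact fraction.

θ(4/5) = -149/2343750 rad

Load 1 — applied couple M₀=14 kN·m at a=8/5 m (b=L-a=12/5):
  θ_1 = (R_Ax²/2 - M_Ax)/EI  [x≤a] with R_A=126/25, M_A=42/25 = ((126/25)·(4/5)²/2 - (42/25)·(4/5))/50000 = 21/3906250 rad
Load 2 — triangular load w₀=-7 kN/m (0→w₀ over full span):
  θ_2 = -w₀(2x(L-x)(L-2x)(x+2L)+x²(L-x)²)/(120LEI) = -(-7)·(2·(4/5)·(4-(4/5))·(4-2·(4/5))·((4/5)+2·4)+(4/5)²·(4-(4/5))²)/(120·4·50000) = 196/5859375 rad
Load 3 — uniform load w=10 kN/m over full span:
  θ_3 = -wx(L-x)(L-2x)/(12EI) = -10·(4/5)·(4-(4/5))·(4-2·(4/5))/(12·50000) = -8/78125 rad
Superposition: θ = Σ θ_i = -149/2343750 rad ≈ -0.000064 rad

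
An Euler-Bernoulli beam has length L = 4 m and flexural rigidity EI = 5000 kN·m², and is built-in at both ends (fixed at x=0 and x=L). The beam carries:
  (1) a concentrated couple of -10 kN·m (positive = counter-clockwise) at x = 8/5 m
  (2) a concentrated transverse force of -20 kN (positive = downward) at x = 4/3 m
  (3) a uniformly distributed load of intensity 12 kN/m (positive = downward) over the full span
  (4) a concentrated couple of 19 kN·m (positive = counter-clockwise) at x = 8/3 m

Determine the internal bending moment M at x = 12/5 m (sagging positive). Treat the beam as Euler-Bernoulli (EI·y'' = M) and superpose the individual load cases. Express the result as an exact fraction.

Load 1 — applied couple M₀=-10 kN·m at a=8/5 m (b=L-a=12/5):
  M_1 = R_Ax - M_A - M₀  [x>a] with R_A=-18/5, M_A=-6/5 = (-18/5)·(12/5) - (-6/5) - (-10) = 64/25 kN·m
Load 2 — point force P=-20 kN at a=4/3 m (b=L-a=8/3):
  M_2 = Pa²(a+3b)(L-x)/L³ - Pa²b/L²  [x>a] = (-20)·(4/3)²·((4/3)+3·(8/3))·(4-(12/5))/4³ - (-20)·(4/3)²·(8/3)/4² = -64/27 kN·m
Load 3 — uniform load w=12 kN/m over full span:
  M_3 = wLx/2 - wL²/12 - wx²/2 = 12·4·(12/5)/2 - 12·4²/12 - 12·(12/5)²/2 = 176/25 kN·m
Load 4 — applied couple M₀=19 kN·m at a=8/3 m (b=L-a=4/3):
  M_4 = R_Ax - M_A  [x≤a] with R_A=19/3, M_A=19/3 = (19/3)·(12/5) - (19/3) = 133/15 kN·m
Superposition: M = Σ M_i = 2173/135 kN·m ≈ 16.096296 kN·m

M(12/5) = 2173/135 kN·m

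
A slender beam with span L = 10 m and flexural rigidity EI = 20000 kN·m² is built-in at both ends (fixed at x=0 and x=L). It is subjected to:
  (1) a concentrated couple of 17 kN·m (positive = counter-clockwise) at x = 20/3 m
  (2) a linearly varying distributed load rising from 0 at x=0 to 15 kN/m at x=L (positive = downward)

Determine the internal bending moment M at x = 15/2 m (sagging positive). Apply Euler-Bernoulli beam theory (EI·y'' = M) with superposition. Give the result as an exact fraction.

Load 1 — applied couple M₀=17 kN·m at a=20/3 m (b=L-a=10/3):
  M_1 = R_Ax - M_A - M₀  [x>a] with R_A=34/15, M_A=17/3 = (34/15)·(15/2) - (17/3) - 17 = -17/3 kN·m
Load 2 — triangular load w₀=15 kN/m (0→w₀ over full span):
  M_2 = 3w₀Lx/20 - w₀L²/30 - w₀x³/(6L) = 3·15·10·(15/2)/20 - 15·10²/30 - 15·(15/2)³/(6·10) = 425/32 kN·m
Superposition: M = Σ M_i = 731/96 kN·m ≈ 7.614583 kN·m

M(15/2) = 731/96 kN·m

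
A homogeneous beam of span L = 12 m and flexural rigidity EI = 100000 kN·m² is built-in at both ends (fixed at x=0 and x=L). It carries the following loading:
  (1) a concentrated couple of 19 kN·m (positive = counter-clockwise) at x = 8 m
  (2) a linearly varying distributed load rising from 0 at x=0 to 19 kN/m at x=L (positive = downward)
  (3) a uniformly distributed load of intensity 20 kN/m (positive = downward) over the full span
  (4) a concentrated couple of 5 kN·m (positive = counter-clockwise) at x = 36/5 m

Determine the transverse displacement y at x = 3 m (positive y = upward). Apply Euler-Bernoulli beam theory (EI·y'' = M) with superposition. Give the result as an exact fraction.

y(3) = -142513/16000000 m

Load 1 — applied couple M₀=19 kN·m at a=8 m (b=L-a=4):
  y_1 = (R_Ax³/6 - M_Ax²/2)/EI  [x≤a] with R_A=19/9, M_A=19/3 = ((19/9)·3³/6 - (19/3)·3²/2)/100000 = -19/100000 m
Load 2 — triangular load w₀=19 kN/m (0→w₀ over full span):
  y_2 = -w₀x²(L-x)²(x+2L)/(120LEI) = -19·3²·(12-3)²·(3+2·12)/(120·12·100000) = -41553/16000000 m
Load 3 — uniform load w=20 kN/m over full span:
  y_3 = -wx²(L-x)²/(24EI) = -20·3²·(12-3)²/(24·100000) = -243/40000 m
Load 4 — applied couple M₀=5 kN·m at a=36/5 m (b=L-a=24/5):
  y_4 = (R_Ax³/6 - M_Ax²/2)/EI  [x≤a] with R_A=3/5, M_A=8/5 = ((3/5)·3³/6 - (8/5)·3²/2)/100000 = -9/200000 m
Superposition: y = Σ y_i = -142513/16000000 m ≈ -0.008907 m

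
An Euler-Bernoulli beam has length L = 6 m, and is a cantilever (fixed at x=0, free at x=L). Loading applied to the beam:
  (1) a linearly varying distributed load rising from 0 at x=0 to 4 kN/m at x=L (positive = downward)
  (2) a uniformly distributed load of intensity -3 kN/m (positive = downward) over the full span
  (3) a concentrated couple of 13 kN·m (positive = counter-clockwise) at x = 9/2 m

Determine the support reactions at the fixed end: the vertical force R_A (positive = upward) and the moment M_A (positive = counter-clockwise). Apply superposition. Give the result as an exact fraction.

Load 1 — triangular load w₀=4 kN/m (0→w₀ over full span):
  R_A = w₀L/2 = 4·6/2 = 12 kN
  M_A = w₀L²/3 = 4·6²/3 = 48 kN·m
Load 2 — uniform load w=-3 kN/m over full span:
  R_A = wL = (-3)·6 = -18 kN
  M_A = wL²/2 = (-3)·6²/2 = -54 kN·m
Load 3 — applied couple M₀=13 kN·m at a=9/2 m (b=L-a=3/2):
  R_A = 0 kN
  M_A = -M₀ = -13 kN·m
Superposition: R_A = -6 kN, M_A = -19 kN·m

R_A = -6 kN, M_A = -19 kN·m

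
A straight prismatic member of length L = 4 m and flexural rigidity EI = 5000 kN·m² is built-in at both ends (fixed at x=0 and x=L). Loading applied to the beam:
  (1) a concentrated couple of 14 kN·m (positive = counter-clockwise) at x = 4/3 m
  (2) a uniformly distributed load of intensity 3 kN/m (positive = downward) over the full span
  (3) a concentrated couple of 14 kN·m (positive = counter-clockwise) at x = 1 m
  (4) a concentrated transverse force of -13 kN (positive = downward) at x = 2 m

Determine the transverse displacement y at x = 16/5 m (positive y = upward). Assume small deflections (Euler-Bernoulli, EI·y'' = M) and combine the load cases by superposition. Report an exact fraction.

y(16/5) = 16117/28125000 m

Load 1 — applied couple M₀=14 kN·m at a=4/3 m (b=L-a=8/3):
  y_1 = (R_Ax³/6 - M_Ax²/2 - M₀(x-a)²/2)/EI  [x>a] with R_A=14/3, M_A=0 = ((14/3)·(16/5)³/6 - 0·(16/5)²/2 - 14·((16/5)-(4/3))²/2)/5000 = 154/703125 m
Load 2 — uniform load w=3 kN/m over full span:
  y_2 = -wx²(L-x)²/(24EI) = -3·(16/5)²·(4-(16/5))²/(24·5000) = -64/390625 m
Load 3 — applied couple M₀=14 kN·m at a=1 m (b=L-a=3):
  y_3 = (R_Ax³/6 - M_Ax²/2 - M₀(x-a)²/2)/EI  [x>a] with R_A=63/16, M_A=-21/8 = ((63/16)·(16/5)³/6 - (-21/8)·(16/5)²/2 - 14·((16/5)-1)²/2)/5000 = 133/625000 m
Load 4 — point force P=-13 kN at a=2 m (b=L-a=2):
  y_4 = -Pa²(L-x)²(3bL-(3b+a)(L-x))/(6L³EI)  [x>a] = -(-13)·2²·(4-(16/5))²·(3·2·4-(3·2+2)·(4-(16/5)))/(6·4³·5000) = 143/468750 m
Superposition: y = Σ y_i = 16117/28125000 m ≈ 0.000573 m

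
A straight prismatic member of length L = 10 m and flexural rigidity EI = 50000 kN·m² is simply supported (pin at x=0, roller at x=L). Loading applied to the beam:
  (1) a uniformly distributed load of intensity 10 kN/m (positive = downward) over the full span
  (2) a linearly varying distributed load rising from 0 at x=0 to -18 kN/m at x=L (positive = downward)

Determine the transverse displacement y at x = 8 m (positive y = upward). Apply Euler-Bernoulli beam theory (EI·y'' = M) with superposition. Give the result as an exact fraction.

y(8) = -196/234375 m

Load 1 — uniform load w=10 kN/m over full span:
  y_1 = -wx(L³-2Lx²+x³)/(24EI) = -10·8·(10³-2·10·8²+8³)/(24·50000) = -29/1875 m
Load 2 — triangular load w₀=-18 kN/m (0→w₀ over full span):
  y_2 = -w₀x(7L⁴-10L²x²+3x⁴)/(360LEI) = -(-18)·8·(7·10⁴-10·10²·8²+3·8⁴)/(360·10·50000) = 1143/78125 m
Superposition: y = Σ y_i = -196/234375 m ≈ -0.000836 m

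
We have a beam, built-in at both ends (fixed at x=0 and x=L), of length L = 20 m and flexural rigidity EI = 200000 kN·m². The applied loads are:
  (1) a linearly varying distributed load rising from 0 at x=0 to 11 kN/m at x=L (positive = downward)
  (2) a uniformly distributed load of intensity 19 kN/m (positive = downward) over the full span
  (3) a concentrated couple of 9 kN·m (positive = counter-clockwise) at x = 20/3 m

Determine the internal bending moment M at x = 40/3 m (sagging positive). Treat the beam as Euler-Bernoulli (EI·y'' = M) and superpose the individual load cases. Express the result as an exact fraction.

M(40/3) = 23179/81 kN·m

Load 1 — triangular load w₀=11 kN/m (0→w₀ over full span):
  M_1 = 3w₀Lx/20 - w₀L²/30 - w₀x³/(6L) = 3·11·20·(40/3)/20 - 11·20²/30 - 11·(40/3)³/(6·20) = 6160/81 kN·m
Load 2 — uniform load w=19 kN/m over full span:
  M_2 = wLx/2 - wL²/12 - wx²/2 = 19·20·(40/3)/2 - 19·20²/12 - 19·(40/3)²/2 = 1900/9 kN·m
Load 3 — applied couple M₀=9 kN·m at a=20/3 m (b=L-a=40/3):
  M_3 = R_Ax - M_A - M₀  [x>a] with R_A=3/5, M_A=0 = (3/5)·(40/3) - 0 - 9 = -1 kN·m
Superposition: M = Σ M_i = 23179/81 kN·m ≈ 286.160494 kN·m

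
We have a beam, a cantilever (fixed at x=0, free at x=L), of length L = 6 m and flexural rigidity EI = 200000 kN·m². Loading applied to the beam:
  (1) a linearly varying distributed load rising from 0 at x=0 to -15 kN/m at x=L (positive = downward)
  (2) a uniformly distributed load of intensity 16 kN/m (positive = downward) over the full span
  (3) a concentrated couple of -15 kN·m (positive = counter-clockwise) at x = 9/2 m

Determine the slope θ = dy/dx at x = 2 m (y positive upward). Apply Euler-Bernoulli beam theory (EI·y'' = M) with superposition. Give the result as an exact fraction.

Load 1 — triangular load w₀=-15 kN/m (0→w₀ over full span):
  θ_1 = (w₀Lx²/4-w₀L²x/3-w₀x⁴/(24L))/EI = ((-15)·6·2²/4-(-15)·6²·2/3-(-15)·2⁴/(24·6))/200000 = 163/120000 rad
Load 2 — uniform load w=16 kN/m over full span:
  θ_2 = -wx(x²-3Lx+3L²)/(6EI) = -16·2·(2²-3·6·2+3·6²)/(6·200000) = -19/9375 rad
Load 3 — applied couple M₀=-15 kN·m at a=9/2 m (b=L-a=3/2):
  θ_3 = M₀x/EI  [x≤a] = (-15)·2/200000 = -3/20000 rad
Superposition: θ = Σ θ_i = -491/600000 rad ≈ -0.000818 rad

θ(2) = -491/600000 rad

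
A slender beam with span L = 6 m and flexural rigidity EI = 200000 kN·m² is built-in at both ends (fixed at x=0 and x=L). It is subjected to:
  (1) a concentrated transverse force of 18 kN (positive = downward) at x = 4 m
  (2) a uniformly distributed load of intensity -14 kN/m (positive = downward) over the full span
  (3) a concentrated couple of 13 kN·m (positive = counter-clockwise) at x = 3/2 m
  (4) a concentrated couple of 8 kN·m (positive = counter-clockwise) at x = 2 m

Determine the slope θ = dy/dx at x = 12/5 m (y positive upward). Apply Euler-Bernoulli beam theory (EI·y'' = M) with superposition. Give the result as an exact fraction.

θ(12/5) = 4713/100000000 rad

Load 1 — point force P=18 kN at a=4 m (b=L-a=2):
  θ_1 = -Pb²x(2aL-(3a+b)x)/(2L³EI)  [x≤a] = -18·2²·(12/5)·(2·4·6-(3·4+2)·(12/5))/(2·6³·200000) = -9/312500 rad
Load 2 — uniform load w=-14 kN/m over full span:
  θ_2 = -wx(L-x)(L-2x)/(12EI) = -(-14)·(12/5)·(6-(12/5))·(6-2·(12/5))/(12·200000) = 189/3125000 rad
Load 3 — applied couple M₀=13 kN·m at a=3/2 m (b=L-a=9/2):
  θ_3 = (R_Ax²/2 - M_Ax - M₀(x-a))/EI  [x>a] with R_A=39/16, M_A=-39/16 = ((39/16)·(12/5)²/2 - (-39/16)·(12/5) - 13·((12/5)-(3/2)))/200000 = 117/20000000 rad
Load 4 — applied couple M₀=8 kN·m at a=2 m (b=L-a=4):
  θ_4 = (R_Ax²/2 - M_Ax - M₀(x-a))/EI  [x>a] with R_A=16/9, M_A=0 = ((16/9)·(12/5)²/2 - 0·(12/5) - 8·((12/5)-2))/200000 = 3/312500 rad
Superposition: θ = Σ θ_i = 4713/100000000 rad ≈ 0.000047 rad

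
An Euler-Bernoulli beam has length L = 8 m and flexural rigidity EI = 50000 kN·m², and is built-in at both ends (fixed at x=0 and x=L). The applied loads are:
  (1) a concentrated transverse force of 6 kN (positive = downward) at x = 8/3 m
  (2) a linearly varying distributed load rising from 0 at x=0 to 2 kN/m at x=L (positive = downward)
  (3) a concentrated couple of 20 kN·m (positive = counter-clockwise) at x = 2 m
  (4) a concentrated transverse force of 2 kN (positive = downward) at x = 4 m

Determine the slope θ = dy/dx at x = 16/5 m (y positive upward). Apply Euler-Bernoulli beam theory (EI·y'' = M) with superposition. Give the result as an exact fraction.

θ(16/5) = -1027/23437500 rad

Load 1 — point force P=6 kN at a=8/3 m (b=L-a=16/3):
  θ_1 = Pa²(L-x)(2bL-(3b+a)(L-x))/(2L³EI)  [x>a] = 6·(8/3)²·(8-(16/5))·(2·(16/3)·8-(3·(16/3)+(8/3))·(8-(16/5)))/(2·8³·50000) = -4/234375 rad
Load 2 — triangular load w₀=2 kN/m (0→w₀ over full span):
  θ_2 = -w₀(2x(L-x)(L-2x)(x+2L)+x²(L-x)²)/(120LEI) = -2·(2·(16/5)·(8-(16/5))·(8-2·(16/5))·((16/5)+2·8)+(16/5)²·(8-(16/5))²)/(120·8·50000) = -96/1953125 rad
Load 3 — applied couple M₀=20 kN·m at a=2 m (b=L-a=6):
  θ_3 = (R_Ax²/2 - M_Ax - M₀(x-a))/EI  [x>a] with R_A=45/16, M_A=-15/4 = ((45/16)·(16/5)²/2 - (-15/4)·(16/5) - 20·((16/5)-2))/50000 = 3/62500 rad
Load 4 — point force P=2 kN at a=4 m (b=L-a=4):
  θ_4 = -Pb²x(2aL-(3a+b)x)/(2L³EI)  [x≤a] = -2·4²·(16/5)·(2·4·8-(3·4+4)·(16/5))/(2·8³·50000) = -2/78125 rad
Superposition: θ = Σ θ_i = -1027/23437500 rad ≈ -0.000044 rad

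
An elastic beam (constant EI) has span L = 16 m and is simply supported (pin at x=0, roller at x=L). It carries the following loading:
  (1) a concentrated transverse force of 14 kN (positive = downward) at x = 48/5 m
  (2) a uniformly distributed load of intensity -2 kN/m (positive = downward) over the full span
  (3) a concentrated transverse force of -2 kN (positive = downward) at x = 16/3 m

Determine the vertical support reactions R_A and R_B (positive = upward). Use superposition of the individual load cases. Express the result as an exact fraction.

R_A = -176/15 kN, R_B = -124/15 kN

Load 1 — point force P=14 kN at a=48/5 m (b=L-a=32/5):
  R_A = Pb/L = 14·(32/5)/16 = 28/5 kN
  R_B = Pa/L = 14·(48/5)/16 = 42/5 kN
Load 2 — uniform load w=-2 kN/m over full span:
  R_A = wL/2 = (-2)·16/2 = -16 kN
  R_B = wL/2 = (-2)·16/2 = -16 kN
Load 3 — point force P=-2 kN at a=16/3 m (b=L-a=32/3):
  R_A = Pb/L = (-2)·(32/3)/16 = -4/3 kN
  R_B = Pa/L = (-2)·(16/3)/16 = -2/3 kN
Superposition: R_A = -176/15 kN, R_B = -124/15 kN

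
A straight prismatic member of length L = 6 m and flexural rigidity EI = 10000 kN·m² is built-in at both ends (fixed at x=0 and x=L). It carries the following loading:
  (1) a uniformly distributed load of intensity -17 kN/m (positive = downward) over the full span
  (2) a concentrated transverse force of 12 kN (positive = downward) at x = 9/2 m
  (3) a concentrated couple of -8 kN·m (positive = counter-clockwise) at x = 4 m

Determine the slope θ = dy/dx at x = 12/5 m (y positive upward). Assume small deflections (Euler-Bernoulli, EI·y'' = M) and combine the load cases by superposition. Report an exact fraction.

θ(12/5) = 3317/2500000 rad

Load 1 — uniform load w=-17 kN/m over full span:
  θ_1 = -wx(L-x)(L-2x)/(12EI) = -(-17)·(12/5)·(6-(12/5))·(6-2·(12/5))/(12·10000) = 459/312500 rad
Load 2 — point force P=12 kN at a=9/2 m (b=L-a=3/2):
  θ_2 = -Pb²x(2aL-(3a+b)x)/(2L³EI)  [x≤a] = -12·(3/2)²·(12/5)·(2·(9/2)·6-(3·(9/2)+(3/2))·(12/5))/(2·6³·10000) = -27/100000 rad
Load 3 — applied couple M₀=-8 kN·m at a=4 m (b=L-a=2):
  θ_3 = (R_Ax²/2 - M_Ax)/EI  [x≤a] with R_A=-16/9, M_A=-8/3 = ((-16/9)·(12/5)²/2 - (-8/3)·(12/5))/10000 = 2/15625 rad
Superposition: θ = Σ θ_i = 3317/2500000 rad ≈ 0.001327 rad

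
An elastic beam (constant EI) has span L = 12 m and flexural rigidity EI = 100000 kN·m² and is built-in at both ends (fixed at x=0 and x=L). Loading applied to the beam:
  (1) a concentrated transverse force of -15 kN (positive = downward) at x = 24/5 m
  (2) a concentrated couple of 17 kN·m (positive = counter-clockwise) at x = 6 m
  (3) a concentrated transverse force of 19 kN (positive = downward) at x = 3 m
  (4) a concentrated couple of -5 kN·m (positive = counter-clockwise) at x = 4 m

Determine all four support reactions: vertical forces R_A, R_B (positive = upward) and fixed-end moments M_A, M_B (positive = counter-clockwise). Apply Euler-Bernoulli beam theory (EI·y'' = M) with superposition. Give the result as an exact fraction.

Load 1 — point force P=-15 kN at a=24/5 m (b=L-a=36/5):
  R_A = Pb²(3a+b)/L³ = (-15)·(36/5)²·(3·(24/5)+(36/5))/12³ = -243/25 kN
  M_A = Pab²/L² = (-15)·(24/5)·(36/5)²/12² = -648/25 kN·m
  R_B = Pa²(a+3b)/L³ = (-15)·(24/5)²·((24/5)+3·(36/5))/12³ = -132/25 kN
  M_B = -Pa²b/L² = -(-15)·(24/5)²·(36/5)/12² = 432/25 kN·m
Load 2 — applied couple M₀=17 kN·m at a=6 m (b=L-a=6):
  R_A = 6M₀ab/L³ = 6·17·6·6/12³ = 17/8 kN
  M_A = M₀b(2a-b)/L² = 17·6·(2·6-6)/12² = 17/4 kN·m
  R_B = -6M₀ab/L³ = -6·17·6·6/12³ = -17/8 kN
  M_B = M₀a(2b-a)/L² = 17·6·(2·6-6)/12² = 17/4 kN·m
Load 3 — point force P=19 kN at a=3 m (b=L-a=9):
  R_A = Pb²(3a+b)/L³ = 19·9²·(3·3+9)/12³ = 513/32 kN
  M_A = Pab²/L² = 19·3·9²/12² = 513/16 kN·m
  R_B = Pa²(a+3b)/L³ = 19·3²·(3+3·9)/12³ = 95/32 kN
  M_B = -Pa²b/L² = -19·3²·9/12² = -171/16 kN·m
Load 4 — applied couple M₀=-5 kN·m at a=4 m (b=L-a=8):
  R_A = 6M₀ab/L³ = 6·(-5)·4·8/12³ = -5/9 kN
  M_A = M₀b(2a-b)/L² = (-5)·8·(2·4-8)/12² = 0 kN·m
  R_B = -6M₀ab/L³ = -6·(-5)·4·8/12³ = 5/9 kN
  M_B = M₀a(2b-a)/L² = (-5)·4·(2·8-4)/12² = -5/3 kN·m
Superposition: R_A = 56741/7200 kN, M_A = 4157/400 kN·m, R_B = -27941/7200 kN, M_B = 11011/1200 kN·m

R_A = 56741/7200 kN, M_A = 4157/400 kN·m, R_B = -27941/7200 kN, M_B = 11011/1200 kN·m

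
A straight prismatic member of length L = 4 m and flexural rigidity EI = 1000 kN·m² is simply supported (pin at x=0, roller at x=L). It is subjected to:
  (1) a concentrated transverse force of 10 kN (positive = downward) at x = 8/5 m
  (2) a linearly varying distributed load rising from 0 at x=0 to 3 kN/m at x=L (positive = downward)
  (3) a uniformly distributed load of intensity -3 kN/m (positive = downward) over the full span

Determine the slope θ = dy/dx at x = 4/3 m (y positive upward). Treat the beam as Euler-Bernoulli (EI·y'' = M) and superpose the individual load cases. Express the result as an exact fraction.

θ(4/3) = -787/253125 rad

Load 1 — point force P=10 kN at a=8/5 m (b=L-a=12/5):
  θ_1 = -Pb(L²-b²-3x²)/(6LEI)  [x≤a] = -10·(12/5)·(4²-(12/5)²-3·(4/3)²)/(6·4·1000) = -46/9375 rad
Load 2 — triangular load w₀=3 kN/m (0→w₀ over full span):
  θ_2 = -w₀(7L⁴-30L²x²+15x⁴)/(360LEI) = -3·(7·4⁴-30·4²·(4/3)²+15·(4/3)⁴)/(360·4·1000) = -104/50625 rad
Load 3 — uniform load w=-3 kN/m over full span:
  θ_3 = -w(L³-6Lx²+4x³)/(24EI) = -(-3)·(4³-6·4·(4/3)²+4·(4/3)³)/(24·1000) = 13/3375 rad
Superposition: θ = Σ θ_i = -787/253125 rad ≈ -0.003109 rad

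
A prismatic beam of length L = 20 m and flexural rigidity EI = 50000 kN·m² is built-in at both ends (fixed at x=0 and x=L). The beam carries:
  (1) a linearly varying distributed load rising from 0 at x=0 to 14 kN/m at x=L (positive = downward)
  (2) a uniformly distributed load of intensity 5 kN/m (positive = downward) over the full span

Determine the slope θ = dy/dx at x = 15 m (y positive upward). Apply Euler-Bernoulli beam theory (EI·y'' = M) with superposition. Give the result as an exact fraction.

θ(15) = 487/32000 rad

Load 1 — triangular load w₀=14 kN/m (0→w₀ over full span):
  θ_1 = -w₀(2x(L-x)(L-2x)(x+2L)+x²(L-x)²)/(120LEI) = -14·(2·15·(20-15)·(20-2·15)·(15+2·20)+15²·(20-15)²)/(120·20·50000) = 287/32000 rad
Load 2 — uniform load w=5 kN/m over full span:
  θ_2 = -wx(L-x)(L-2x)/(12EI) = -5·15·(20-15)·(20-2·15)/(12·50000) = 1/160 rad
Superposition: θ = Σ θ_i = 487/32000 rad ≈ 0.015219 rad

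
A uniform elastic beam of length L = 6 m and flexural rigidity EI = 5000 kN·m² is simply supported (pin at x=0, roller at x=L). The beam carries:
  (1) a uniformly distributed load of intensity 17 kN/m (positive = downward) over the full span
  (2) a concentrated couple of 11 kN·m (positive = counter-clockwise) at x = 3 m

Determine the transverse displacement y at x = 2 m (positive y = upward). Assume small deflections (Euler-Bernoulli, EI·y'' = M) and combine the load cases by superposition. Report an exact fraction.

Load 1 — uniform load w=17 kN/m over full span:
  y_1 = -wx(L³-2Lx²+x³)/(24EI) = -17·2·(6³-2·6·2²+2³)/(24·5000) = -187/3750 m
Load 2 — applied couple M₀=11 kN·m at a=3 m (b=L-a=3):
  y_2 = (M₀x³/(6L)+C₁x)/EI  [x≤a] with C₁=M₀(3b²-L²)/(6L)=-11/4 = (11·2³/(6·6)+(-11/4)·2)/5000 = -11/18000 m
Superposition: y = Σ y_i = -4543/90000 m ≈ -0.050478 m

y(2) = -4543/90000 m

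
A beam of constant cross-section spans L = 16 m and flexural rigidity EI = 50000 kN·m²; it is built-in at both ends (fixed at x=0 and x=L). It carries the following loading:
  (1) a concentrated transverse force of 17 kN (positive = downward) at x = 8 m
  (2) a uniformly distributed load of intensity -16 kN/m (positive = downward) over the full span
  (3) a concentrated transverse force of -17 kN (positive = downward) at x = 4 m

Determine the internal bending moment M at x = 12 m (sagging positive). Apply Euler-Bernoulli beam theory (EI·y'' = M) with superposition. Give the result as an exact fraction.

M(12) = -973/24 kN·m

Load 1 — point force P=17 kN at a=8 m (b=L-a=8):
  M_1 = Pa²(a+3b)(L-x)/L³ - Pa²b/L²  [x>a] = 17·8²·(8+3·8)·(16-12)/16³ - 17·8²·8/16² = 0 kN·m
Load 2 — uniform load w=-16 kN/m over full span:
  M_2 = wLx/2 - wL²/12 - wx²/2 = (-16)·16·12/2 - (-16)·16²/12 - (-16)·12²/2 = -128/3 kN·m
Load 3 — point force P=-17 kN at a=4 m (b=L-a=12):
  M_3 = Pa²(a+3b)(L-x)/L³ - Pa²b/L²  [x>a] = (-17)·4²·(4+3·12)·(16-12)/16³ - (-17)·4²·12/16² = 17/8 kN·m
Superposition: M = Σ M_i = -973/24 kN·m ≈ -40.541667 kN·m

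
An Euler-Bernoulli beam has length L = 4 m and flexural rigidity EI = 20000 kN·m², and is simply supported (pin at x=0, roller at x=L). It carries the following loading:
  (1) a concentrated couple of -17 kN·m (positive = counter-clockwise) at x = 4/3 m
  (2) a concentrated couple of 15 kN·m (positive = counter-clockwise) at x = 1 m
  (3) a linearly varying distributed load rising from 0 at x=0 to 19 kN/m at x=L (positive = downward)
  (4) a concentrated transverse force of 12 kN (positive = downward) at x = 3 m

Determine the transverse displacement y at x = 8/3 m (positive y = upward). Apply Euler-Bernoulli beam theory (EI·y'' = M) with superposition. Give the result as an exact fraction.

Load 1 — applied couple M₀=-17 kN·m at a=4/3 m (b=L-a=8/3):
  y_1 = (M₀x³/(6L)-M₀(x-a)²/2+C₁x)/EI  [x>a] with C₁=M₀(3b²-L²)/(6L)=-34/9 = ((-17)·(8/3)³/(6·4)-(-17)·((8/3)-(4/3))²/2+(-34/9)·(8/3))/20000 = -17/40500 m
Load 2 — applied couple M₀=15 kN·m at a=1 m (b=L-a=3):
  y_2 = (M₀x³/(6L)-M₀(x-a)²/2+C₁x)/EI  [x>a] with C₁=M₀(3b²-L²)/(6L)=55/8 = (15·(8/3)³/(6·4)-15·((8/3)-1)²/2+(55/8)·(8/3))/20000 = 101/216000 m
Load 3 — triangular load w₀=19 kN/m (0→w₀ over full span):
  y_3 = -w₀x(7L⁴-10L²x²+3x⁴)/(360LEI) = -19·(8/3)·(7·4⁴-10·4²·(8/3)²+3·(8/3)⁴)/(360·4·20000) = -646/455625 m
Load 4 — point force P=12 kN at a=3 m (b=L-a=1):
  y_4 = -Pbx(L²-b²-x²)/(6LEI)  [x≤a] = -12·1·(8/3)·(4²-1²-(8/3)²)/(6·4·20000) = -71/135000 m
Superposition: y = Σ y_i = -11057/5832000 m ≈ -0.001896 m

y(8/3) = -11057/5832000 m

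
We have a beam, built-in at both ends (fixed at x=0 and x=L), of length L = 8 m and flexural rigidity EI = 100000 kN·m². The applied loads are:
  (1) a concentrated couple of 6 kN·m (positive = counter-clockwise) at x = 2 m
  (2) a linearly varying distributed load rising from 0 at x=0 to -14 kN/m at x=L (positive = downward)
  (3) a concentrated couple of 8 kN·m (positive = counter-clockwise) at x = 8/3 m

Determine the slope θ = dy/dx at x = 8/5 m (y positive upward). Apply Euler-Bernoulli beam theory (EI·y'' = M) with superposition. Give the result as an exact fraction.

θ(8/5) = 2449/7812500 rad

Load 1 — applied couple M₀=6 kN·m at a=2 m (b=L-a=6):
  θ_1 = (R_Ax²/2 - M_Ax)/EI  [x≤a] with R_A=27/32, M_A=-9/8 = ((27/32)·(8/5)²/2 - (-9/8)·(8/5))/100000 = 9/312500 rad
Load 2 — triangular load w₀=-14 kN/m (0→w₀ over full span):
  θ_2 = -w₀(2x(L-x)(L-2x)(x+2L)+x²(L-x)²)/(120LEI) = -(-14)·(2·(8/5)·(8-(8/5))·(8-2·(8/5))·((8/5)+2·8)+(8/5)²·(8-(8/5))²)/(120·8·100000) = 1568/5859375 rad
Load 3 — applied couple M₀=8 kN·m at a=8/3 m (b=L-a=16/3):
  θ_3 = (R_Ax²/2 - M_Ax)/EI  [x≤a] with R_A=4/3, M_A=0 = ((4/3)·(8/5)²/2 - 0·(8/5))/100000 = 4/234375 rad
Superposition: θ = Σ θ_i = 2449/7812500 rad ≈ 0.000313 rad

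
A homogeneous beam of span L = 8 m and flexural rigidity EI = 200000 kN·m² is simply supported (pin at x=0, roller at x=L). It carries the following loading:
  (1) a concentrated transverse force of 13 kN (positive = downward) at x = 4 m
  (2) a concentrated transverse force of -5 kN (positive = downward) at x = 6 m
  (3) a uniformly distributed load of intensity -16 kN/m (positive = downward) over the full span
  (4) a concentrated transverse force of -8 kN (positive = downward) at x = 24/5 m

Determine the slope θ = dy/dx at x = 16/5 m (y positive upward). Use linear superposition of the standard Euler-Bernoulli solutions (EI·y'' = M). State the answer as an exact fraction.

Load 1 — point force P=13 kN at a=4 m (b=L-a=4):
  θ_1 = -Pb(L²-b²-3x²)/(6LEI)  [x≤a] = -13·4·(8²-4²-3·(16/5)²)/(6·8·200000) = -117/1250000 rad
Load 2 — point force P=-5 kN at a=6 m (b=L-a=2):
  θ_2 = -Pb(L²-b²-3x²)/(6LEI)  [x≤a] = -(-5)·2·(8²-2²-3·(16/5)²)/(6·8·200000) = 61/2000000 rad
Load 3 — uniform load w=-16 kN/m over full span:
  θ_3 = -w(L³-6Lx²+4x³)/(24EI) = -(-16)·(8³-6·8·(16/5)²+4·(16/5)³)/(24·200000) = 592/1171875 rad
Load 4 — point force P=-8 kN at a=24/5 m (b=L-a=16/5):
  θ_4 = -Pb(L²-b²-3x²)/(6LEI)  [x≤a] = -(-8)·(16/5)·(8²-(16/5)²-3·(16/5)²)/(6·8·200000) = 24/390625 rad
Superposition: θ = Σ θ_i = 75527/150000000 rad ≈ 0.000504 rad

θ(16/5) = 75527/150000000 rad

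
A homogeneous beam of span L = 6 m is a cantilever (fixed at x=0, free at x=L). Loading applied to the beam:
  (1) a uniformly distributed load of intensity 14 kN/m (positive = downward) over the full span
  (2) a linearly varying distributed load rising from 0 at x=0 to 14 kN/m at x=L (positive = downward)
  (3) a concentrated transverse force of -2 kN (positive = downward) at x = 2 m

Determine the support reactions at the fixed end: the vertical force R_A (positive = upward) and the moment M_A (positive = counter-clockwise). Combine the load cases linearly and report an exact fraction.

R_A = 124 kN, M_A = 416 kN·m

Load 1 — uniform load w=14 kN/m over full span:
  R_A = wL = 14·6 = 84 kN
  M_A = wL²/2 = 14·6²/2 = 252 kN·m
Load 2 — triangular load w₀=14 kN/m (0→w₀ over full span):
  R_A = w₀L/2 = 14·6/2 = 42 kN
  M_A = w₀L²/3 = 14·6²/3 = 168 kN·m
Load 3 — point force P=-2 kN at a=2 m (b=L-a=4):
  R_A = P = (-2) = -2 kN
  M_A = Pa = (-2)·2 = -4 kN·m
Superposition: R_A = 124 kN, M_A = 416 kN·m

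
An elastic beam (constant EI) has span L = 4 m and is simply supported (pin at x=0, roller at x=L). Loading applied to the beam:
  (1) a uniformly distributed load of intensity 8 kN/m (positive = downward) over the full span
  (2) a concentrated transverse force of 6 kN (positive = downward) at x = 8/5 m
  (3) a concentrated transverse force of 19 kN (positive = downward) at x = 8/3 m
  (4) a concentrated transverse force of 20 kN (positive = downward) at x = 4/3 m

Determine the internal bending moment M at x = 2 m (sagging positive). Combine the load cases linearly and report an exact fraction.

M(2) = 234/5 kN·m

Load 1 — uniform load w=8 kN/m over full span:
  M_1 = wx(L-x)/2 = 8·2·(4-2)/2 = 16 kN·m
Load 2 — point force P=6 kN at a=8/5 m (b=L-a=12/5):
  M_2 = Pa(L-x)/L  [x>a] = 6·(8/5)·(4-2)/4 = 24/5 kN·m
Load 3 — point force P=19 kN at a=8/3 m (b=L-a=4/3):
  M_3 = Pbx/L  [x≤a] = 19·(4/3)·2/4 = 38/3 kN·m
Load 4 — point force P=20 kN at a=4/3 m (b=L-a=8/3):
  M_4 = Pa(L-x)/L  [x>a] = 20·(4/3)·(4-2)/4 = 40/3 kN·m
Superposition: M = Σ M_i = 234/5 kN·m ≈ 46.800000 kN·m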